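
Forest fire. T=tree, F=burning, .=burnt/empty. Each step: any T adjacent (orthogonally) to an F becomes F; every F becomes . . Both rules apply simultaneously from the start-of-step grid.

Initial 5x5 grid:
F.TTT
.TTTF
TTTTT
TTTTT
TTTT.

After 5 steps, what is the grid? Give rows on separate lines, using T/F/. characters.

Step 1: 3 trees catch fire, 2 burn out
  ..TTF
  .TTF.
  TTTTF
  TTTTT
  TTTT.
Step 2: 4 trees catch fire, 3 burn out
  ..TF.
  .TF..
  TTTF.
  TTTTF
  TTTT.
Step 3: 4 trees catch fire, 4 burn out
  ..F..
  .F...
  TTF..
  TTTF.
  TTTT.
Step 4: 3 trees catch fire, 4 burn out
  .....
  .....
  TF...
  TTF..
  TTTF.
Step 5: 3 trees catch fire, 3 burn out
  .....
  .....
  F....
  TF...
  TTF..

.....
.....
F....
TF...
TTF..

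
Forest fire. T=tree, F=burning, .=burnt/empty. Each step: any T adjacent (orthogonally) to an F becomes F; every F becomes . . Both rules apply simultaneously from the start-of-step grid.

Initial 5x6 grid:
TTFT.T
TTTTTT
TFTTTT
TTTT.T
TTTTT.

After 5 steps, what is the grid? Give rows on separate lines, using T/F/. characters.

Step 1: 7 trees catch fire, 2 burn out
  TF.F.T
  TFFTTT
  F.FTTT
  TFTT.T
  TTTTT.
Step 2: 7 trees catch fire, 7 burn out
  F....T
  F..FTT
  ...FTT
  F.FT.T
  TFTTT.
Step 3: 5 trees catch fire, 7 burn out
  .....T
  ....FT
  ....FT
  ...F.T
  F.FTT.
Step 4: 3 trees catch fire, 5 burn out
  .....T
  .....F
  .....F
  .....T
  ...FT.
Step 5: 3 trees catch fire, 3 burn out
  .....F
  ......
  ......
  .....F
  ....F.

.....F
......
......
.....F
....F.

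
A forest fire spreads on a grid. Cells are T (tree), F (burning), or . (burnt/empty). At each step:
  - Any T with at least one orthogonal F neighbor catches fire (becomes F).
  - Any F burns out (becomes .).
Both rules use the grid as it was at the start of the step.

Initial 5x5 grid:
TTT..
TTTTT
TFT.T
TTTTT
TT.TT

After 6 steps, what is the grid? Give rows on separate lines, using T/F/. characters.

Step 1: 4 trees catch fire, 1 burn out
  TTT..
  TFTTT
  F.F.T
  TFTTT
  TT.TT
Step 2: 6 trees catch fire, 4 burn out
  TFT..
  F.FTT
  ....T
  F.FTT
  TF.TT
Step 3: 5 trees catch fire, 6 burn out
  F.F..
  ...FT
  ....T
  ...FT
  F..TT
Step 4: 3 trees catch fire, 5 burn out
  .....
  ....F
  ....T
  ....F
  ...FT
Step 5: 2 trees catch fire, 3 burn out
  .....
  .....
  ....F
  .....
  ....F
Step 6: 0 trees catch fire, 2 burn out
  .....
  .....
  .....
  .....
  .....

.....
.....
.....
.....
.....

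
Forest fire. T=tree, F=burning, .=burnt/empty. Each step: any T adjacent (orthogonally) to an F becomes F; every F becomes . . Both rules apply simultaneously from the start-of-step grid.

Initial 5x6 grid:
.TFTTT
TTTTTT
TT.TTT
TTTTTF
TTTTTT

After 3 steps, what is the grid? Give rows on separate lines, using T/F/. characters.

Step 1: 6 trees catch fire, 2 burn out
  .F.FTT
  TTFTTT
  TT.TTF
  TTTTF.
  TTTTTF
Step 2: 7 trees catch fire, 6 burn out
  ....FT
  TF.FTF
  TT.TF.
  TTTF..
  TTTTF.
Step 3: 7 trees catch fire, 7 burn out
  .....F
  F...F.
  TF.F..
  TTF...
  TTTF..

.....F
F...F.
TF.F..
TTF...
TTTF..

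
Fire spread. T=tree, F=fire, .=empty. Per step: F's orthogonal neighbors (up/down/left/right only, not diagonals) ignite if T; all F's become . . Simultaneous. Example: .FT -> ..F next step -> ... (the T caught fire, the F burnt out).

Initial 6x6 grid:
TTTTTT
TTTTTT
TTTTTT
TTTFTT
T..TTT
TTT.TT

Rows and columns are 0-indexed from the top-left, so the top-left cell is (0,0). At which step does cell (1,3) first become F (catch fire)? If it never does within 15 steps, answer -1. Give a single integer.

Step 1: cell (1,3)='T' (+4 fires, +1 burnt)
Step 2: cell (1,3)='F' (+6 fires, +4 burnt)
  -> target ignites at step 2
Step 3: cell (1,3)='.' (+8 fires, +6 burnt)
Step 4: cell (1,3)='.' (+7 fires, +8 burnt)
Step 5: cell (1,3)='.' (+4 fires, +7 burnt)
Step 6: cell (1,3)='.' (+2 fires, +4 burnt)
Step 7: cell (1,3)='.' (+1 fires, +2 burnt)
Step 8: cell (1,3)='.' (+0 fires, +1 burnt)
  fire out at step 8

2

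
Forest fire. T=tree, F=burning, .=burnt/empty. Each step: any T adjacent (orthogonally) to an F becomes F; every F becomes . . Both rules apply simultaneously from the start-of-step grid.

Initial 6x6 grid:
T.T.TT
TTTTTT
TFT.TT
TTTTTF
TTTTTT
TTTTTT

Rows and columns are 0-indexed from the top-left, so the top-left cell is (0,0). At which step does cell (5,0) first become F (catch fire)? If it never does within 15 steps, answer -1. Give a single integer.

Step 1: cell (5,0)='T' (+7 fires, +2 burnt)
Step 2: cell (5,0)='T' (+10 fires, +7 burnt)
Step 3: cell (5,0)='T' (+10 fires, +10 burnt)
Step 4: cell (5,0)='F' (+4 fires, +10 burnt)
  -> target ignites at step 4
Step 5: cell (5,0)='.' (+0 fires, +4 burnt)
  fire out at step 5

4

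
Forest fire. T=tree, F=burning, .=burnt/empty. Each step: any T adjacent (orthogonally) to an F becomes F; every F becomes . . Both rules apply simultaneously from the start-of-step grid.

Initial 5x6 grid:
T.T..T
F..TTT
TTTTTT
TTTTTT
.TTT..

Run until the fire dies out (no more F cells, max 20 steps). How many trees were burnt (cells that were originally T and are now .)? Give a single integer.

Step 1: +2 fires, +1 burnt (F count now 2)
Step 2: +2 fires, +2 burnt (F count now 2)
Step 3: +2 fires, +2 burnt (F count now 2)
Step 4: +3 fires, +2 burnt (F count now 3)
Step 5: +4 fires, +3 burnt (F count now 4)
Step 6: +4 fires, +4 burnt (F count now 4)
Step 7: +2 fires, +4 burnt (F count now 2)
Step 8: +1 fires, +2 burnt (F count now 1)
Step 9: +0 fires, +1 burnt (F count now 0)
Fire out after step 9
Initially T: 21, now '.': 29
Total burnt (originally-T cells now '.'): 20

Answer: 20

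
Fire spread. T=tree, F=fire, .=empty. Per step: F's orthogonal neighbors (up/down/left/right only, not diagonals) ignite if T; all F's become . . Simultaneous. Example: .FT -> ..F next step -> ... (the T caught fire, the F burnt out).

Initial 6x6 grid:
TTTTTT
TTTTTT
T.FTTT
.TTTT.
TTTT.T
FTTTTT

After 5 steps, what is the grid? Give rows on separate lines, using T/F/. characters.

Step 1: 5 trees catch fire, 2 burn out
  TTTTTT
  TTFTTT
  T..FTT
  .TFTT.
  FTTT.T
  .FTTTT
Step 2: 9 trees catch fire, 5 burn out
  TTFTTT
  TF.FTT
  T...FT
  .F.FT.
  .FFT.T
  ..FTTT
Step 3: 8 trees catch fire, 9 burn out
  TF.FTT
  F...FT
  T....F
  ....F.
  ...F.T
  ...FTT
Step 4: 5 trees catch fire, 8 burn out
  F...FT
  .....F
  F.....
  ......
  .....T
  ....FT
Step 5: 2 trees catch fire, 5 burn out
  .....F
  ......
  ......
  ......
  .....T
  .....F

.....F
......
......
......
.....T
.....F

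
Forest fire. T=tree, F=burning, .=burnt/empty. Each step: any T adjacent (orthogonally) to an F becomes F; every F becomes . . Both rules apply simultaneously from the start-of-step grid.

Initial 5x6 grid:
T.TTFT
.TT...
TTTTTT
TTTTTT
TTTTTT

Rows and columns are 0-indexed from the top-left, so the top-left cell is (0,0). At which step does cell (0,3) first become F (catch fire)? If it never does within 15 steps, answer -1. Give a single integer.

Step 1: cell (0,3)='F' (+2 fires, +1 burnt)
  -> target ignites at step 1
Step 2: cell (0,3)='.' (+1 fires, +2 burnt)
Step 3: cell (0,3)='.' (+1 fires, +1 burnt)
Step 4: cell (0,3)='.' (+2 fires, +1 burnt)
Step 5: cell (0,3)='.' (+3 fires, +2 burnt)
Step 6: cell (0,3)='.' (+5 fires, +3 burnt)
Step 7: cell (0,3)='.' (+5 fires, +5 burnt)
Step 8: cell (0,3)='.' (+3 fires, +5 burnt)
Step 9: cell (0,3)='.' (+1 fires, +3 burnt)
Step 10: cell (0,3)='.' (+0 fires, +1 burnt)
  fire out at step 10

1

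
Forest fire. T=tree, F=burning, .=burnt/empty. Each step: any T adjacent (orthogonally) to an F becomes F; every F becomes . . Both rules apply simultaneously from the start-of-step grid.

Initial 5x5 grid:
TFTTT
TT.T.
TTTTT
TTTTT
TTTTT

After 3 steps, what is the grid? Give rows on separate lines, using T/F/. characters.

Step 1: 3 trees catch fire, 1 burn out
  F.FTT
  TF.T.
  TTTTT
  TTTTT
  TTTTT
Step 2: 3 trees catch fire, 3 burn out
  ...FT
  F..T.
  TFTTT
  TTTTT
  TTTTT
Step 3: 5 trees catch fire, 3 burn out
  ....F
  ...F.
  F.FTT
  TFTTT
  TTTTT

....F
...F.
F.FTT
TFTTT
TTTTT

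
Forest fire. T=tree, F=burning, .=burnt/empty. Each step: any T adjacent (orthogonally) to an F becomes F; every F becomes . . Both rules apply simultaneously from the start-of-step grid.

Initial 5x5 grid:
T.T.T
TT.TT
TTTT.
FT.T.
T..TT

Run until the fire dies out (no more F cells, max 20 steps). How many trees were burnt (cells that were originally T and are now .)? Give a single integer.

Step 1: +3 fires, +1 burnt (F count now 3)
Step 2: +2 fires, +3 burnt (F count now 2)
Step 3: +3 fires, +2 burnt (F count now 3)
Step 4: +1 fires, +3 burnt (F count now 1)
Step 5: +2 fires, +1 burnt (F count now 2)
Step 6: +2 fires, +2 burnt (F count now 2)
Step 7: +2 fires, +2 burnt (F count now 2)
Step 8: +0 fires, +2 burnt (F count now 0)
Fire out after step 8
Initially T: 16, now '.': 24
Total burnt (originally-T cells now '.'): 15

Answer: 15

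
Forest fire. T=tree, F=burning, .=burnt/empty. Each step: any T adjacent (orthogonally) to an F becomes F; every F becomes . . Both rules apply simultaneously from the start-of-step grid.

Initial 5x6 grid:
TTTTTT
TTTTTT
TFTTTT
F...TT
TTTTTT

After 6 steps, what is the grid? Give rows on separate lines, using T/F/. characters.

Step 1: 4 trees catch fire, 2 burn out
  TTTTTT
  TFTTTT
  F.FTTT
  ....TT
  FTTTTT
Step 2: 5 trees catch fire, 4 burn out
  TFTTTT
  F.FTTT
  ...FTT
  ....TT
  .FTTTT
Step 3: 5 trees catch fire, 5 burn out
  F.FTTT
  ...FTT
  ....FT
  ....TT
  ..FTTT
Step 4: 5 trees catch fire, 5 burn out
  ...FTT
  ....FT
  .....F
  ....FT
  ...FTT
Step 5: 4 trees catch fire, 5 burn out
  ....FT
  .....F
  ......
  .....F
  ....FT
Step 6: 2 trees catch fire, 4 burn out
  .....F
  ......
  ......
  ......
  .....F

.....F
......
......
......
.....F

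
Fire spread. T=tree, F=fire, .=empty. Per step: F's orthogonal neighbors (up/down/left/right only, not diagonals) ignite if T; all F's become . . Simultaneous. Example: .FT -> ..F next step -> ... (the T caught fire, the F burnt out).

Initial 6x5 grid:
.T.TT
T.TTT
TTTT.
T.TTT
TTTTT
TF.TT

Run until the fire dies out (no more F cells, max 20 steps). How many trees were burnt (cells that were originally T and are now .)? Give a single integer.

Answer: 22

Derivation:
Step 1: +2 fires, +1 burnt (F count now 2)
Step 2: +2 fires, +2 burnt (F count now 2)
Step 3: +3 fires, +2 burnt (F count now 3)
Step 4: +5 fires, +3 burnt (F count now 5)
Step 5: +6 fires, +5 burnt (F count now 6)
Step 6: +1 fires, +6 burnt (F count now 1)
Step 7: +2 fires, +1 burnt (F count now 2)
Step 8: +1 fires, +2 burnt (F count now 1)
Step 9: +0 fires, +1 burnt (F count now 0)
Fire out after step 9
Initially T: 23, now '.': 29
Total burnt (originally-T cells now '.'): 22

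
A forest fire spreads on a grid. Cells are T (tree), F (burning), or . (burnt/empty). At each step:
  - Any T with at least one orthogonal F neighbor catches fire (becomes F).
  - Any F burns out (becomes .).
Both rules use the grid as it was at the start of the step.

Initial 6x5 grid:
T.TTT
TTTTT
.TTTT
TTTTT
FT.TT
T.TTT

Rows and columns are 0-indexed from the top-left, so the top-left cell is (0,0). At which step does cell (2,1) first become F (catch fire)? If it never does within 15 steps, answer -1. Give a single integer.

Step 1: cell (2,1)='T' (+3 fires, +1 burnt)
Step 2: cell (2,1)='T' (+1 fires, +3 burnt)
Step 3: cell (2,1)='F' (+2 fires, +1 burnt)
  -> target ignites at step 3
Step 4: cell (2,1)='.' (+3 fires, +2 burnt)
Step 5: cell (2,1)='.' (+5 fires, +3 burnt)
Step 6: cell (2,1)='.' (+6 fires, +5 burnt)
Step 7: cell (2,1)='.' (+4 fires, +6 burnt)
Step 8: cell (2,1)='.' (+1 fires, +4 burnt)
Step 9: cell (2,1)='.' (+0 fires, +1 burnt)
  fire out at step 9

3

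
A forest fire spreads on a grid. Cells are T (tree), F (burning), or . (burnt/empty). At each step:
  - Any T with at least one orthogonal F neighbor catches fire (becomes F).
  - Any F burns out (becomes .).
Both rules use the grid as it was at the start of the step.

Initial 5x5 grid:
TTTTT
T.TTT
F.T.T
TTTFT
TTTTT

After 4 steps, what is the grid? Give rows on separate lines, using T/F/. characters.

Step 1: 5 trees catch fire, 2 burn out
  TTTTT
  F.TTT
  ..T.T
  FTF.F
  TTTFT
Step 2: 7 trees catch fire, 5 burn out
  FTTTT
  ..TTT
  ..F.F
  .F...
  FTF.F
Step 3: 4 trees catch fire, 7 burn out
  .FTTT
  ..FTF
  .....
  .....
  .F...
Step 4: 3 trees catch fire, 4 burn out
  ..FTF
  ...F.
  .....
  .....
  .....

..FTF
...F.
.....
.....
.....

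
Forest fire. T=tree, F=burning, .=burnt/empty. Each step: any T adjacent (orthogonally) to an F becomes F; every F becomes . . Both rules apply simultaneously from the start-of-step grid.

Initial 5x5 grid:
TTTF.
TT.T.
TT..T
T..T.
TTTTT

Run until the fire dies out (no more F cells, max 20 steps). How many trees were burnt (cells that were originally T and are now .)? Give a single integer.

Answer: 15

Derivation:
Step 1: +2 fires, +1 burnt (F count now 2)
Step 2: +1 fires, +2 burnt (F count now 1)
Step 3: +2 fires, +1 burnt (F count now 2)
Step 4: +2 fires, +2 burnt (F count now 2)
Step 5: +1 fires, +2 burnt (F count now 1)
Step 6: +1 fires, +1 burnt (F count now 1)
Step 7: +1 fires, +1 burnt (F count now 1)
Step 8: +1 fires, +1 burnt (F count now 1)
Step 9: +1 fires, +1 burnt (F count now 1)
Step 10: +1 fires, +1 burnt (F count now 1)
Step 11: +2 fires, +1 burnt (F count now 2)
Step 12: +0 fires, +2 burnt (F count now 0)
Fire out after step 12
Initially T: 16, now '.': 24
Total burnt (originally-T cells now '.'): 15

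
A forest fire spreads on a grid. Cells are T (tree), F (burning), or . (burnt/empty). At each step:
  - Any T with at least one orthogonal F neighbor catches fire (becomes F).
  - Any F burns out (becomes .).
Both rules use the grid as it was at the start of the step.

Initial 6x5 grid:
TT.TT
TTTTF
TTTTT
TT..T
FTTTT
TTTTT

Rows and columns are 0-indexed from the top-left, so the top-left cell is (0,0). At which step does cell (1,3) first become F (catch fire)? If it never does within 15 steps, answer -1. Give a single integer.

Step 1: cell (1,3)='F' (+6 fires, +2 burnt)
  -> target ignites at step 1
Step 2: cell (1,3)='.' (+8 fires, +6 burnt)
Step 3: cell (1,3)='.' (+7 fires, +8 burnt)
Step 4: cell (1,3)='.' (+4 fires, +7 burnt)
Step 5: cell (1,3)='.' (+0 fires, +4 burnt)
  fire out at step 5

1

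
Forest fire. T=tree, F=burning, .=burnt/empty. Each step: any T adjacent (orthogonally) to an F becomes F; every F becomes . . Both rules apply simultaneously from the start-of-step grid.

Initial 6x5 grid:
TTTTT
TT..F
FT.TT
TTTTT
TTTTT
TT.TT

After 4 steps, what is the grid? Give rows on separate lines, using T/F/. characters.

Step 1: 5 trees catch fire, 2 burn out
  TTTTF
  FT...
  .F.TF
  FTTTT
  TTTTT
  TT.TT
Step 2: 7 trees catch fire, 5 burn out
  FTTF.
  .F...
  ...F.
  .FTTF
  FTTTT
  TT.TT
Step 3: 7 trees catch fire, 7 burn out
  .FF..
  .....
  .....
  ..FF.
  .FTTF
  FT.TT
Step 4: 4 trees catch fire, 7 burn out
  .....
  .....
  .....
  .....
  ..FF.
  .F.TF

.....
.....
.....
.....
..FF.
.F.TF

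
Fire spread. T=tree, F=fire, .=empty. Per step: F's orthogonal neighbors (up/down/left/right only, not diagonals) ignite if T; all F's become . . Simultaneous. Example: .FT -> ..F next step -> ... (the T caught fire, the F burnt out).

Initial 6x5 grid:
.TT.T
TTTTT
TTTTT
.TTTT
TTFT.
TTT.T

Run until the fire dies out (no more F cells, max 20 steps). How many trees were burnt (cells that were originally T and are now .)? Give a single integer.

Answer: 23

Derivation:
Step 1: +4 fires, +1 burnt (F count now 4)
Step 2: +5 fires, +4 burnt (F count now 5)
Step 3: +5 fires, +5 burnt (F count now 5)
Step 4: +5 fires, +5 burnt (F count now 5)
Step 5: +3 fires, +5 burnt (F count now 3)
Step 6: +1 fires, +3 burnt (F count now 1)
Step 7: +0 fires, +1 burnt (F count now 0)
Fire out after step 7
Initially T: 24, now '.': 29
Total burnt (originally-T cells now '.'): 23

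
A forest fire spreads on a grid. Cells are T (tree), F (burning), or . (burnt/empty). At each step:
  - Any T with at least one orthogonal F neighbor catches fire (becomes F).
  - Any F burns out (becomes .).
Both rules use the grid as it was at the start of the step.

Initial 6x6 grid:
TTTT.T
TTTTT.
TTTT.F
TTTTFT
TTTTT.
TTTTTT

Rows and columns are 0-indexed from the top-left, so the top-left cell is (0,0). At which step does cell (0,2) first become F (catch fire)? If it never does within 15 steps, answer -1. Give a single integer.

Step 1: cell (0,2)='T' (+3 fires, +2 burnt)
Step 2: cell (0,2)='T' (+4 fires, +3 burnt)
Step 3: cell (0,2)='T' (+6 fires, +4 burnt)
Step 4: cell (0,2)='T' (+7 fires, +6 burnt)
Step 5: cell (0,2)='F' (+5 fires, +7 burnt)
  -> target ignites at step 5
Step 6: cell (0,2)='.' (+3 fires, +5 burnt)
Step 7: cell (0,2)='.' (+1 fires, +3 burnt)
Step 8: cell (0,2)='.' (+0 fires, +1 burnt)
  fire out at step 8

5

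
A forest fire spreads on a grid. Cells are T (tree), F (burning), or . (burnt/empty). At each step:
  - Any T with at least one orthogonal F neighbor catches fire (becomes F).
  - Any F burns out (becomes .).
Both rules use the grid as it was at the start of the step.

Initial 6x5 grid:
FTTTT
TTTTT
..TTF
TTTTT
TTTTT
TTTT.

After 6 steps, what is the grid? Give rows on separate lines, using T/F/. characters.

Step 1: 5 trees catch fire, 2 burn out
  .FTTT
  FTTTF
  ..TF.
  TTTTF
  TTTTT
  TTTT.
Step 2: 7 trees catch fire, 5 burn out
  ..FTF
  .FTF.
  ..F..
  TTTF.
  TTTTF
  TTTT.
Step 3: 4 trees catch fire, 7 burn out
  ...F.
  ..F..
  .....
  TTF..
  TTTF.
  TTTT.
Step 4: 3 trees catch fire, 4 burn out
  .....
  .....
  .....
  TF...
  TTF..
  TTTF.
Step 5: 3 trees catch fire, 3 burn out
  .....
  .....
  .....
  F....
  TF...
  TTF..
Step 6: 2 trees catch fire, 3 burn out
  .....
  .....
  .....
  .....
  F....
  TF...

.....
.....
.....
.....
F....
TF...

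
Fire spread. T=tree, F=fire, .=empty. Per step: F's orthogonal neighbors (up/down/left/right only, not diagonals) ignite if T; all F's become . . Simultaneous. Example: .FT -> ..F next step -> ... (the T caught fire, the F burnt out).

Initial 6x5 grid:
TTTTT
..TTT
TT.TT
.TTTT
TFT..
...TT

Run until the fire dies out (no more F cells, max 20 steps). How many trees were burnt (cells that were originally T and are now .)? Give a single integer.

Answer: 18

Derivation:
Step 1: +3 fires, +1 burnt (F count now 3)
Step 2: +2 fires, +3 burnt (F count now 2)
Step 3: +2 fires, +2 burnt (F count now 2)
Step 4: +2 fires, +2 burnt (F count now 2)
Step 5: +2 fires, +2 burnt (F count now 2)
Step 6: +3 fires, +2 burnt (F count now 3)
Step 7: +2 fires, +3 burnt (F count now 2)
Step 8: +1 fires, +2 burnt (F count now 1)
Step 9: +1 fires, +1 burnt (F count now 1)
Step 10: +0 fires, +1 burnt (F count now 0)
Fire out after step 10
Initially T: 20, now '.': 28
Total burnt (originally-T cells now '.'): 18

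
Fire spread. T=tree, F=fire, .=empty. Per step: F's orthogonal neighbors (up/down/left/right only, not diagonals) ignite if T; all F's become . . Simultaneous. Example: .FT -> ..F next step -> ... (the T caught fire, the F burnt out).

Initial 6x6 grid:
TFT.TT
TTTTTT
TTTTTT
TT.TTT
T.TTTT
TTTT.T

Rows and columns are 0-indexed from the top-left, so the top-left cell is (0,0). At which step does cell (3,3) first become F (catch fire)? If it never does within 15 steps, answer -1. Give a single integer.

Step 1: cell (3,3)='T' (+3 fires, +1 burnt)
Step 2: cell (3,3)='T' (+3 fires, +3 burnt)
Step 3: cell (3,3)='T' (+4 fires, +3 burnt)
Step 4: cell (3,3)='T' (+3 fires, +4 burnt)
Step 5: cell (3,3)='F' (+5 fires, +3 burnt)
  -> target ignites at step 5
Step 6: cell (3,3)='.' (+5 fires, +5 burnt)
Step 7: cell (3,3)='.' (+5 fires, +5 burnt)
Step 8: cell (3,3)='.' (+2 fires, +5 burnt)
Step 9: cell (3,3)='.' (+1 fires, +2 burnt)
Step 10: cell (3,3)='.' (+0 fires, +1 burnt)
  fire out at step 10

5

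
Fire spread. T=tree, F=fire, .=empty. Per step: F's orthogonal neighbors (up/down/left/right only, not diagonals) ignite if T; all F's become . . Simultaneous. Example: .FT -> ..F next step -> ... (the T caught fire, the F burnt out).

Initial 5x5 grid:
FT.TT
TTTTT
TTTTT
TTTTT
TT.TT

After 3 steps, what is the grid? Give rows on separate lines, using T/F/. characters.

Step 1: 2 trees catch fire, 1 burn out
  .F.TT
  FTTTT
  TTTTT
  TTTTT
  TT.TT
Step 2: 2 trees catch fire, 2 burn out
  ...TT
  .FTTT
  FTTTT
  TTTTT
  TT.TT
Step 3: 3 trees catch fire, 2 burn out
  ...TT
  ..FTT
  .FTTT
  FTTTT
  TT.TT

...TT
..FTT
.FTTT
FTTTT
TT.TT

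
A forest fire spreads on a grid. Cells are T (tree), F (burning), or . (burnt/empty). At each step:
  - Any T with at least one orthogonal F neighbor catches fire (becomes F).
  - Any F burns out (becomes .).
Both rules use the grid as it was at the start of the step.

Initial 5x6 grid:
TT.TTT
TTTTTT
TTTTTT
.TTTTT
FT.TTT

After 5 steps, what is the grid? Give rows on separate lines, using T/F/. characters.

Step 1: 1 trees catch fire, 1 burn out
  TT.TTT
  TTTTTT
  TTTTTT
  .TTTTT
  .F.TTT
Step 2: 1 trees catch fire, 1 burn out
  TT.TTT
  TTTTTT
  TTTTTT
  .FTTTT
  ...TTT
Step 3: 2 trees catch fire, 1 burn out
  TT.TTT
  TTTTTT
  TFTTTT
  ..FTTT
  ...TTT
Step 4: 4 trees catch fire, 2 burn out
  TT.TTT
  TFTTTT
  F.FTTT
  ...FTT
  ...TTT
Step 5: 6 trees catch fire, 4 burn out
  TF.TTT
  F.FTTT
  ...FTT
  ....FT
  ...FTT

TF.TTT
F.FTTT
...FTT
....FT
...FTT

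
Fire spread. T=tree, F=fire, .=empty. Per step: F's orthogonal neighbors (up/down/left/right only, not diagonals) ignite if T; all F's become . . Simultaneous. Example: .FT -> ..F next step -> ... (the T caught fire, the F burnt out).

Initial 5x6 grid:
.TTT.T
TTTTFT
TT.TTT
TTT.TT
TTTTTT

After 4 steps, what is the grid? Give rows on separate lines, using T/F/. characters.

Step 1: 3 trees catch fire, 1 burn out
  .TTT.T
  TTTF.F
  TT.TFT
  TTT.TT
  TTTTTT
Step 2: 6 trees catch fire, 3 burn out
  .TTF.F
  TTF...
  TT.F.F
  TTT.FT
  TTTTTT
Step 3: 4 trees catch fire, 6 burn out
  .TF...
  TF....
  TT....
  TTT..F
  TTTTFT
Step 4: 5 trees catch fire, 4 burn out
  .F....
  F.....
  TF....
  TTT...
  TTTF.F

.F....
F.....
TF....
TTT...
TTTF.F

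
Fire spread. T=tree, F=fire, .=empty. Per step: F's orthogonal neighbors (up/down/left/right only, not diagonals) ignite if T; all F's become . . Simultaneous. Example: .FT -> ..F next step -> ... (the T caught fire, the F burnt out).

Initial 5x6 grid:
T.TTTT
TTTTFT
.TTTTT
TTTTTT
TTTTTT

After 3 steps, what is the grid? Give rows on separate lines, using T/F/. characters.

Step 1: 4 trees catch fire, 1 burn out
  T.TTFT
  TTTF.F
  .TTTFT
  TTTTTT
  TTTTTT
Step 2: 6 trees catch fire, 4 burn out
  T.TF.F
  TTF...
  .TTF.F
  TTTTFT
  TTTTTT
Step 3: 6 trees catch fire, 6 burn out
  T.F...
  TF....
  .TF...
  TTTF.F
  TTTTFT

T.F...
TF....
.TF...
TTTF.F
TTTTFT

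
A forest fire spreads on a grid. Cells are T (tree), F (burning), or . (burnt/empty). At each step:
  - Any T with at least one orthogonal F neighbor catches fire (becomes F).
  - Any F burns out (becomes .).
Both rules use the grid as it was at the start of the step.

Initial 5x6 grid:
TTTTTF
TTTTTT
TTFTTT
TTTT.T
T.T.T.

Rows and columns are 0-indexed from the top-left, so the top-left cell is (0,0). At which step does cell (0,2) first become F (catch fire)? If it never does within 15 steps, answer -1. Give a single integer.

Step 1: cell (0,2)='T' (+6 fires, +2 burnt)
Step 2: cell (0,2)='F' (+11 fires, +6 burnt)
  -> target ignites at step 2
Step 3: cell (0,2)='.' (+4 fires, +11 burnt)
Step 4: cell (0,2)='.' (+2 fires, +4 burnt)
Step 5: cell (0,2)='.' (+0 fires, +2 burnt)
  fire out at step 5

2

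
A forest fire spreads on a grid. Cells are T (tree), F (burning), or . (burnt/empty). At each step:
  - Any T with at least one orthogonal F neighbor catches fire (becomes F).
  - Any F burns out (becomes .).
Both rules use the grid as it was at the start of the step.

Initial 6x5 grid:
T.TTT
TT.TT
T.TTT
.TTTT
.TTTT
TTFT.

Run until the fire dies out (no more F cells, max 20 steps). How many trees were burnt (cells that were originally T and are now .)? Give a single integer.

Step 1: +3 fires, +1 burnt (F count now 3)
Step 2: +4 fires, +3 burnt (F count now 4)
Step 3: +4 fires, +4 burnt (F count now 4)
Step 4: +2 fires, +4 burnt (F count now 2)
Step 5: +2 fires, +2 burnt (F count now 2)
Step 6: +2 fires, +2 burnt (F count now 2)
Step 7: +2 fires, +2 burnt (F count now 2)
Step 8: +0 fires, +2 burnt (F count now 0)
Fire out after step 8
Initially T: 23, now '.': 26
Total burnt (originally-T cells now '.'): 19

Answer: 19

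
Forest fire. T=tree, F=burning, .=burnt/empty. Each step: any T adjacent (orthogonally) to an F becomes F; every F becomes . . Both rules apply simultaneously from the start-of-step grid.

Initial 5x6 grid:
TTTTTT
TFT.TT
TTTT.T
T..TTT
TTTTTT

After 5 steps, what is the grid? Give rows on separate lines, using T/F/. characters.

Step 1: 4 trees catch fire, 1 burn out
  TFTTTT
  F.F.TT
  TFTT.T
  T..TTT
  TTTTTT
Step 2: 4 trees catch fire, 4 burn out
  F.FTTT
  ....TT
  F.FT.T
  T..TTT
  TTTTTT
Step 3: 3 trees catch fire, 4 burn out
  ...FTT
  ....TT
  ...F.T
  F..TTT
  TTTTTT
Step 4: 3 trees catch fire, 3 burn out
  ....FT
  ....TT
  .....T
  ...FTT
  FTTTTT
Step 5: 5 trees catch fire, 3 burn out
  .....F
  ....FT
  .....T
  ....FT
  .FTFTT

.....F
....FT
.....T
....FT
.FTFTT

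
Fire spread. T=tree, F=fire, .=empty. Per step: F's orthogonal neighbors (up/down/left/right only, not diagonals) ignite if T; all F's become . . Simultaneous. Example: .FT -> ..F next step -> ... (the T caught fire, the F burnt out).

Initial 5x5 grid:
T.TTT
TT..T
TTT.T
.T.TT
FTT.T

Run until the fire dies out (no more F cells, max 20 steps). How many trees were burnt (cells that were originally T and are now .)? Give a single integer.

Answer: 9

Derivation:
Step 1: +1 fires, +1 burnt (F count now 1)
Step 2: +2 fires, +1 burnt (F count now 2)
Step 3: +1 fires, +2 burnt (F count now 1)
Step 4: +3 fires, +1 burnt (F count now 3)
Step 5: +1 fires, +3 burnt (F count now 1)
Step 6: +1 fires, +1 burnt (F count now 1)
Step 7: +0 fires, +1 burnt (F count now 0)
Fire out after step 7
Initially T: 17, now '.': 17
Total burnt (originally-T cells now '.'): 9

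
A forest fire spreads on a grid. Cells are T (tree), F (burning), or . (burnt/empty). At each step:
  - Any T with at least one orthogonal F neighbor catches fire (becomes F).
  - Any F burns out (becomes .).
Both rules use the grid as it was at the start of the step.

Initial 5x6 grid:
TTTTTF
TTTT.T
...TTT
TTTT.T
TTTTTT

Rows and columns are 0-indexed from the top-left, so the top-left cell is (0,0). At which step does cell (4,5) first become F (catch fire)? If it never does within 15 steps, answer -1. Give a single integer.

Step 1: cell (4,5)='T' (+2 fires, +1 burnt)
Step 2: cell (4,5)='T' (+2 fires, +2 burnt)
Step 3: cell (4,5)='T' (+4 fires, +2 burnt)
Step 4: cell (4,5)='F' (+4 fires, +4 burnt)
  -> target ignites at step 4
Step 5: cell (4,5)='.' (+4 fires, +4 burnt)
Step 6: cell (4,5)='.' (+3 fires, +4 burnt)
Step 7: cell (4,5)='.' (+2 fires, +3 burnt)
Step 8: cell (4,5)='.' (+2 fires, +2 burnt)
Step 9: cell (4,5)='.' (+1 fires, +2 burnt)
Step 10: cell (4,5)='.' (+0 fires, +1 burnt)
  fire out at step 10

4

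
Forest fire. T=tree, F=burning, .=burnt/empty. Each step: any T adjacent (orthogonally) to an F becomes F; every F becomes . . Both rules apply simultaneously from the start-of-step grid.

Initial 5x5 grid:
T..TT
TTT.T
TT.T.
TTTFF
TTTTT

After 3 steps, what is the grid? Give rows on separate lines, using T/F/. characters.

Step 1: 4 trees catch fire, 2 burn out
  T..TT
  TTT.T
  TT.F.
  TTF..
  TTTFF
Step 2: 2 trees catch fire, 4 burn out
  T..TT
  TTT.T
  TT...
  TF...
  TTF..
Step 3: 3 trees catch fire, 2 burn out
  T..TT
  TTT.T
  TF...
  F....
  TF...

T..TT
TTT.T
TF...
F....
TF...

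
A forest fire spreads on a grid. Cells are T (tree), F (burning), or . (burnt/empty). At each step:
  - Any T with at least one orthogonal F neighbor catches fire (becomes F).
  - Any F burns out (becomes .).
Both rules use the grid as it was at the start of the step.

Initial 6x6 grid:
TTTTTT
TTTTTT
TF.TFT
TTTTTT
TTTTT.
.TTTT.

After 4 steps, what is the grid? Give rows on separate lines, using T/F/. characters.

Step 1: 7 trees catch fire, 2 burn out
  TTTTTT
  TFTTFT
  F..F.F
  TFTTFT
  TTTTT.
  .TTTT.
Step 2: 12 trees catch fire, 7 burn out
  TFTTFT
  F.FF.F
  ......
  F.FF.F
  TFTTF.
  .TTTT.
Step 3: 9 trees catch fire, 12 burn out
  F.FF.F
  ......
  ......
  ......
  F.FF..
  .FTTF.
Step 4: 2 trees catch fire, 9 burn out
  ......
  ......
  ......
  ......
  ......
  ..FF..

......
......
......
......
......
..FF..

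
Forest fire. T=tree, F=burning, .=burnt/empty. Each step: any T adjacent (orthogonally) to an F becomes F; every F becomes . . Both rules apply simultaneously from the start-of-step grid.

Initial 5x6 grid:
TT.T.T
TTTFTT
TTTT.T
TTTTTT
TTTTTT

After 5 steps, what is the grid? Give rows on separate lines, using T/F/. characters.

Step 1: 4 trees catch fire, 1 burn out
  TT.F.T
  TTF.FT
  TTTF.T
  TTTTTT
  TTTTTT
Step 2: 4 trees catch fire, 4 burn out
  TT...T
  TF...F
  TTF..T
  TTTFTT
  TTTTTT
Step 3: 8 trees catch fire, 4 burn out
  TF...F
  F.....
  TF...F
  TTF.FT
  TTTFTT
Step 4: 6 trees catch fire, 8 burn out
  F.....
  ......
  F.....
  TF...F
  TTF.FT
Step 5: 3 trees catch fire, 6 burn out
  ......
  ......
  ......
  F.....
  TF...F

......
......
......
F.....
TF...F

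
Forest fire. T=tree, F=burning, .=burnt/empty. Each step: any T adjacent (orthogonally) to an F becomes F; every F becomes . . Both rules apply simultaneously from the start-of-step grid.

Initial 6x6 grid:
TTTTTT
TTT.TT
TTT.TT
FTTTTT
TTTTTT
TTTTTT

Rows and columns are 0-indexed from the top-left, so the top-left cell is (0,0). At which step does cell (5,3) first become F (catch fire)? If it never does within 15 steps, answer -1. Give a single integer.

Step 1: cell (5,3)='T' (+3 fires, +1 burnt)
Step 2: cell (5,3)='T' (+5 fires, +3 burnt)
Step 3: cell (5,3)='T' (+6 fires, +5 burnt)
Step 4: cell (5,3)='T' (+5 fires, +6 burnt)
Step 5: cell (5,3)='F' (+5 fires, +5 burnt)
  -> target ignites at step 5
Step 6: cell (5,3)='.' (+5 fires, +5 burnt)
Step 7: cell (5,3)='.' (+3 fires, +5 burnt)
Step 8: cell (5,3)='.' (+1 fires, +3 burnt)
Step 9: cell (5,3)='.' (+0 fires, +1 burnt)
  fire out at step 9

5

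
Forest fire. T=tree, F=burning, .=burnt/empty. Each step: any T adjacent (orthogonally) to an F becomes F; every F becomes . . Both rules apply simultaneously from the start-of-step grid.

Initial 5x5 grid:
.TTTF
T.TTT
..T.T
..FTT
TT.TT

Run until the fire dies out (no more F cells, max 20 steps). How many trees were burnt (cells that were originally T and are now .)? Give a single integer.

Answer: 12

Derivation:
Step 1: +4 fires, +2 burnt (F count now 4)
Step 2: +6 fires, +4 burnt (F count now 6)
Step 3: +2 fires, +6 burnt (F count now 2)
Step 4: +0 fires, +2 burnt (F count now 0)
Fire out after step 4
Initially T: 15, now '.': 22
Total burnt (originally-T cells now '.'): 12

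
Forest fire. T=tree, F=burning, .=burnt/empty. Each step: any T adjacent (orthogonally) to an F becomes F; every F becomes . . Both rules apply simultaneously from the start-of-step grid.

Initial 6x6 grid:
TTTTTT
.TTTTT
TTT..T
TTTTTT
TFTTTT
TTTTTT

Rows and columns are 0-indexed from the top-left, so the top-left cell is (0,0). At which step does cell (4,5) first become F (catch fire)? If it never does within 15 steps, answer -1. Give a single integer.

Step 1: cell (4,5)='T' (+4 fires, +1 burnt)
Step 2: cell (4,5)='T' (+6 fires, +4 burnt)
Step 3: cell (4,5)='T' (+6 fires, +6 burnt)
Step 4: cell (4,5)='F' (+5 fires, +6 burnt)
  -> target ignites at step 4
Step 5: cell (4,5)='.' (+5 fires, +5 burnt)
Step 6: cell (4,5)='.' (+3 fires, +5 burnt)
Step 7: cell (4,5)='.' (+2 fires, +3 burnt)
Step 8: cell (4,5)='.' (+1 fires, +2 burnt)
Step 9: cell (4,5)='.' (+0 fires, +1 burnt)
  fire out at step 9

4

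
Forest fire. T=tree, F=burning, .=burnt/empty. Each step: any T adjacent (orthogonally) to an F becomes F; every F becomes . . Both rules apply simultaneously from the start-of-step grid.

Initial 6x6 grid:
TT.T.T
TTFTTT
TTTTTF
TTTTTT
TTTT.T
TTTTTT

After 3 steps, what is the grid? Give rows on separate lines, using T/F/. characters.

Step 1: 6 trees catch fire, 2 burn out
  TT.T.T
  TF.FTF
  TTFTF.
  TTTTTF
  TTTT.T
  TTTTTT
Step 2: 10 trees catch fire, 6 burn out
  TF.F.F
  F...F.
  TF.F..
  TTFTF.
  TTTT.F
  TTTTTT
Step 3: 6 trees catch fire, 10 burn out
  F.....
  ......
  F.....
  TF.F..
  TTFT..
  TTTTTF

F.....
......
F.....
TF.F..
TTFT..
TTTTTF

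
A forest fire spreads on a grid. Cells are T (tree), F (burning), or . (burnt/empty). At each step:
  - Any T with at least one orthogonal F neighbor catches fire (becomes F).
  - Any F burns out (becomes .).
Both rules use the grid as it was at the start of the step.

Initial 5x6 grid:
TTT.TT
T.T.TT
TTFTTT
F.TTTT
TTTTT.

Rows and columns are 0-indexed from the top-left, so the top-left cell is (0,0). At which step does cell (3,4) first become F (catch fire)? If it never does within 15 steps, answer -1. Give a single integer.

Step 1: cell (3,4)='T' (+6 fires, +2 burnt)
Step 2: cell (3,4)='T' (+6 fires, +6 burnt)
Step 3: cell (3,4)='F' (+6 fires, +6 burnt)
  -> target ignites at step 3
Step 4: cell (3,4)='.' (+4 fires, +6 burnt)
Step 5: cell (3,4)='.' (+1 fires, +4 burnt)
Step 6: cell (3,4)='.' (+0 fires, +1 burnt)
  fire out at step 6

3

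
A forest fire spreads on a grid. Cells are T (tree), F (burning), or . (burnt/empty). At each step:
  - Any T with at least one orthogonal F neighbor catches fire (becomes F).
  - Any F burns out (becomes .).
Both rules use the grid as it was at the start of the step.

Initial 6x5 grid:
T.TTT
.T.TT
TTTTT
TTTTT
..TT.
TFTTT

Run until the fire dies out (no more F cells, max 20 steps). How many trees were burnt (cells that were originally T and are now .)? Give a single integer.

Answer: 22

Derivation:
Step 1: +2 fires, +1 burnt (F count now 2)
Step 2: +2 fires, +2 burnt (F count now 2)
Step 3: +3 fires, +2 burnt (F count now 3)
Step 4: +3 fires, +3 burnt (F count now 3)
Step 5: +4 fires, +3 burnt (F count now 4)
Step 6: +4 fires, +4 burnt (F count now 4)
Step 7: +2 fires, +4 burnt (F count now 2)
Step 8: +2 fires, +2 burnt (F count now 2)
Step 9: +0 fires, +2 burnt (F count now 0)
Fire out after step 9
Initially T: 23, now '.': 29
Total burnt (originally-T cells now '.'): 22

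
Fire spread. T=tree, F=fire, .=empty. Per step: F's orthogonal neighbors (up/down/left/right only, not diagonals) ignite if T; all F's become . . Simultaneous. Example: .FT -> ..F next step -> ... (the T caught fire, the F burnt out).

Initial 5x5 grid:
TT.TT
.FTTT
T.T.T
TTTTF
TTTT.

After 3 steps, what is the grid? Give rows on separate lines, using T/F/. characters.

Step 1: 4 trees catch fire, 2 burn out
  TF.TT
  ..FTT
  T.T.F
  TTTF.
  TTTT.
Step 2: 6 trees catch fire, 4 burn out
  F..TT
  ...FF
  T.F..
  TTF..
  TTTF.
Step 3: 4 trees catch fire, 6 burn out
  ...FF
  .....
  T....
  TF...
  TTF..

...FF
.....
T....
TF...
TTF..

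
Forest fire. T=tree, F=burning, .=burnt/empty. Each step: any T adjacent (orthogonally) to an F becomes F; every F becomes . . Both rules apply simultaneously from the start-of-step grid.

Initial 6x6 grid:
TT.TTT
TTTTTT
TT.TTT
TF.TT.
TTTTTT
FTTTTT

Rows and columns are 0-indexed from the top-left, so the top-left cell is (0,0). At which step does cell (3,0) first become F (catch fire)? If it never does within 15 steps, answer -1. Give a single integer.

Step 1: cell (3,0)='F' (+5 fires, +2 burnt)
  -> target ignites at step 1
Step 2: cell (3,0)='.' (+4 fires, +5 burnt)
Step 3: cell (3,0)='.' (+5 fires, +4 burnt)
Step 4: cell (3,0)='.' (+5 fires, +5 burnt)
Step 5: cell (3,0)='.' (+6 fires, +5 burnt)
Step 6: cell (3,0)='.' (+3 fires, +6 burnt)
Step 7: cell (3,0)='.' (+2 fires, +3 burnt)
Step 8: cell (3,0)='.' (+0 fires, +2 burnt)
  fire out at step 8

1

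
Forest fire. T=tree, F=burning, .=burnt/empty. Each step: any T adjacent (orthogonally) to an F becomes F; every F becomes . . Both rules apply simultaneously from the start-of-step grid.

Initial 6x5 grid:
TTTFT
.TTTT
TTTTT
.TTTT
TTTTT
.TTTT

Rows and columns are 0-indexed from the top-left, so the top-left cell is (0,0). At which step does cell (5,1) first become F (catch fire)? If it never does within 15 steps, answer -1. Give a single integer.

Step 1: cell (5,1)='T' (+3 fires, +1 burnt)
Step 2: cell (5,1)='T' (+4 fires, +3 burnt)
Step 3: cell (5,1)='T' (+5 fires, +4 burnt)
Step 4: cell (5,1)='T' (+4 fires, +5 burnt)
Step 5: cell (5,1)='T' (+5 fires, +4 burnt)
Step 6: cell (5,1)='T' (+3 fires, +5 burnt)
Step 7: cell (5,1)='F' (+2 fires, +3 burnt)
  -> target ignites at step 7
Step 8: cell (5,1)='.' (+0 fires, +2 burnt)
  fire out at step 8

7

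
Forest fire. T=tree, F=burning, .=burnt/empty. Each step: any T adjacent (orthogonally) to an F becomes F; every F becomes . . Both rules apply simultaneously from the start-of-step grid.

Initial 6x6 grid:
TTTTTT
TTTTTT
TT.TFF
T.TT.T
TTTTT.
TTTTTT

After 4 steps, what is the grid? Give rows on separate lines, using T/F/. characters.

Step 1: 4 trees catch fire, 2 burn out
  TTTTTT
  TTTTFF
  TT.F..
  T.TT.F
  TTTTT.
  TTTTTT
Step 2: 4 trees catch fire, 4 burn out
  TTTTFF
  TTTF..
  TT....
  T.TF..
  TTTTT.
  TTTTTT
Step 3: 4 trees catch fire, 4 burn out
  TTTF..
  TTF...
  TT....
  T.F...
  TTTFT.
  TTTTTT
Step 4: 5 trees catch fire, 4 burn out
  TTF...
  TF....
  TT....
  T.....
  TTF.F.
  TTTFTT

TTF...
TF....
TT....
T.....
TTF.F.
TTTFTT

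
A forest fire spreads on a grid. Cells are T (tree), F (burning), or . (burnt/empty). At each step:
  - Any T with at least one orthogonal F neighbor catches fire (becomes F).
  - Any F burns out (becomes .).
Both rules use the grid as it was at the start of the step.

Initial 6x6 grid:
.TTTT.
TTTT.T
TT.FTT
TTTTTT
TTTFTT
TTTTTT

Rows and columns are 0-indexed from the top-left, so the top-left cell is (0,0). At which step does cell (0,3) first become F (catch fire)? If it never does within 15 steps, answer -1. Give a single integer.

Step 1: cell (0,3)='T' (+6 fires, +2 burnt)
Step 2: cell (0,3)='F' (+9 fires, +6 burnt)
  -> target ignites at step 2
Step 3: cell (0,3)='.' (+9 fires, +9 burnt)
Step 4: cell (0,3)='.' (+5 fires, +9 burnt)
Step 5: cell (0,3)='.' (+1 fires, +5 burnt)
Step 6: cell (0,3)='.' (+0 fires, +1 burnt)
  fire out at step 6

2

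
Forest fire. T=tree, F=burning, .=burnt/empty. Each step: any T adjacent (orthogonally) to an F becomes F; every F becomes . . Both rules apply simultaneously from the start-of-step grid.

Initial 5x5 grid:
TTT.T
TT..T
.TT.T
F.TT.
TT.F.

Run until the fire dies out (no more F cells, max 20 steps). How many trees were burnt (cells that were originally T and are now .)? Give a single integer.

Answer: 11

Derivation:
Step 1: +2 fires, +2 burnt (F count now 2)
Step 2: +2 fires, +2 burnt (F count now 2)
Step 3: +1 fires, +2 burnt (F count now 1)
Step 4: +1 fires, +1 burnt (F count now 1)
Step 5: +1 fires, +1 burnt (F count now 1)
Step 6: +2 fires, +1 burnt (F count now 2)
Step 7: +2 fires, +2 burnt (F count now 2)
Step 8: +0 fires, +2 burnt (F count now 0)
Fire out after step 8
Initially T: 14, now '.': 22
Total burnt (originally-T cells now '.'): 11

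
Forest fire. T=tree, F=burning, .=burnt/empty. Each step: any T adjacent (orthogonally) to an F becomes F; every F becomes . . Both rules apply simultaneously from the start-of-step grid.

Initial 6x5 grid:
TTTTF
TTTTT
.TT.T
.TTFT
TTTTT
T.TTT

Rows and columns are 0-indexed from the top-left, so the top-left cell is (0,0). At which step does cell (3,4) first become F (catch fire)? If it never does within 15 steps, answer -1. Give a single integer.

Step 1: cell (3,4)='F' (+5 fires, +2 burnt)
  -> target ignites at step 1
Step 2: cell (3,4)='.' (+8 fires, +5 burnt)
Step 3: cell (3,4)='.' (+6 fires, +8 burnt)
Step 4: cell (3,4)='.' (+3 fires, +6 burnt)
Step 5: cell (3,4)='.' (+2 fires, +3 burnt)
Step 6: cell (3,4)='.' (+0 fires, +2 burnt)
  fire out at step 6

1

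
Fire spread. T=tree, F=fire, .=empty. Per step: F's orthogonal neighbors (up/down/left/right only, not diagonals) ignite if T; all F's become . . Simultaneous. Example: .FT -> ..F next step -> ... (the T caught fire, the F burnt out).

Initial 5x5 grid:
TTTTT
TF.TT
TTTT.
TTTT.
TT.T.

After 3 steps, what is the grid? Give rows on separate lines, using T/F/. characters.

Step 1: 3 trees catch fire, 1 burn out
  TFTTT
  F..TT
  TFTT.
  TTTT.
  TT.T.
Step 2: 5 trees catch fire, 3 burn out
  F.FTT
  ...TT
  F.FT.
  TFTT.
  TT.T.
Step 3: 5 trees catch fire, 5 burn out
  ...FT
  ...TT
  ...F.
  F.FT.
  TF.T.

...FT
...TT
...F.
F.FT.
TF.T.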